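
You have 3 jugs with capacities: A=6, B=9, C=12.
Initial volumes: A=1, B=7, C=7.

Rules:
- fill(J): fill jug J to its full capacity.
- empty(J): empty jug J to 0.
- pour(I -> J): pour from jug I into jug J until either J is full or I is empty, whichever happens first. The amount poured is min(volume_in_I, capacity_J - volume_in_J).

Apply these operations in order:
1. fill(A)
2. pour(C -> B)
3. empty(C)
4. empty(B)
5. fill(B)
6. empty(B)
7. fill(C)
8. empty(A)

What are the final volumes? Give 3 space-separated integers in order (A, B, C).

Step 1: fill(A) -> (A=6 B=7 C=7)
Step 2: pour(C -> B) -> (A=6 B=9 C=5)
Step 3: empty(C) -> (A=6 B=9 C=0)
Step 4: empty(B) -> (A=6 B=0 C=0)
Step 5: fill(B) -> (A=6 B=9 C=0)
Step 6: empty(B) -> (A=6 B=0 C=0)
Step 7: fill(C) -> (A=6 B=0 C=12)
Step 8: empty(A) -> (A=0 B=0 C=12)

Answer: 0 0 12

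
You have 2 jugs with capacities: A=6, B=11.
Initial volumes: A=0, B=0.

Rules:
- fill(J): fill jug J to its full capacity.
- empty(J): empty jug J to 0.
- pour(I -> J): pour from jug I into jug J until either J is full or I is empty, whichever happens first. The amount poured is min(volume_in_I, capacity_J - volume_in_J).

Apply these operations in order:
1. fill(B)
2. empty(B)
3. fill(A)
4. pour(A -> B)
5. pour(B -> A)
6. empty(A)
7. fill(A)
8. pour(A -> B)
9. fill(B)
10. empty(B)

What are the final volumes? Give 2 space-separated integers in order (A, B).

Answer: 0 0

Derivation:
Step 1: fill(B) -> (A=0 B=11)
Step 2: empty(B) -> (A=0 B=0)
Step 3: fill(A) -> (A=6 B=0)
Step 4: pour(A -> B) -> (A=0 B=6)
Step 5: pour(B -> A) -> (A=6 B=0)
Step 6: empty(A) -> (A=0 B=0)
Step 7: fill(A) -> (A=6 B=0)
Step 8: pour(A -> B) -> (A=0 B=6)
Step 9: fill(B) -> (A=0 B=11)
Step 10: empty(B) -> (A=0 B=0)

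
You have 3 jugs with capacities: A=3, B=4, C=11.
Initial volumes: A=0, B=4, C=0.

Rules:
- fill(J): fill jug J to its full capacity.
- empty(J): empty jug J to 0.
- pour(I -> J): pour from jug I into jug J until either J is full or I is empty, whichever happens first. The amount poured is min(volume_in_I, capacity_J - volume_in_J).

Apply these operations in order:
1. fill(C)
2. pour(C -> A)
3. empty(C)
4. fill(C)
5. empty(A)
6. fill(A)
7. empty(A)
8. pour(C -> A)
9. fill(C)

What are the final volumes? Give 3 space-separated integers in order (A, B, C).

Answer: 3 4 11

Derivation:
Step 1: fill(C) -> (A=0 B=4 C=11)
Step 2: pour(C -> A) -> (A=3 B=4 C=8)
Step 3: empty(C) -> (A=3 B=4 C=0)
Step 4: fill(C) -> (A=3 B=4 C=11)
Step 5: empty(A) -> (A=0 B=4 C=11)
Step 6: fill(A) -> (A=3 B=4 C=11)
Step 7: empty(A) -> (A=0 B=4 C=11)
Step 8: pour(C -> A) -> (A=3 B=4 C=8)
Step 9: fill(C) -> (A=3 B=4 C=11)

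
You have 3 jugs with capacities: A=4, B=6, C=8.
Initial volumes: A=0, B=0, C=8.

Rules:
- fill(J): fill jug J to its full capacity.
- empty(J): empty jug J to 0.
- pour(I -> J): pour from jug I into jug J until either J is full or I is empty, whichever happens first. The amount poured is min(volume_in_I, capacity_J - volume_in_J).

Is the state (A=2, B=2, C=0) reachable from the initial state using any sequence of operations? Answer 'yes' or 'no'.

BFS from (A=0, B=0, C=8):
  1. pour(C -> B) -> (A=0 B=6 C=2)
  2. pour(B -> A) -> (A=4 B=2 C=2)
  3. empty(A) -> (A=0 B=2 C=2)
  4. pour(C -> A) -> (A=2 B=2 C=0)
Target reached → yes.

Answer: yes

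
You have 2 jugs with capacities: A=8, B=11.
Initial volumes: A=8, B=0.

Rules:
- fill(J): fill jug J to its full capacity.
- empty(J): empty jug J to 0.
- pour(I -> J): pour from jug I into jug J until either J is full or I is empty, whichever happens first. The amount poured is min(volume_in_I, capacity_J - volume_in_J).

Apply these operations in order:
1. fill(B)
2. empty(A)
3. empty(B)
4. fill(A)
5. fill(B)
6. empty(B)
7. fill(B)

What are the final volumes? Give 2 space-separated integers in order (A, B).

Answer: 8 11

Derivation:
Step 1: fill(B) -> (A=8 B=11)
Step 2: empty(A) -> (A=0 B=11)
Step 3: empty(B) -> (A=0 B=0)
Step 4: fill(A) -> (A=8 B=0)
Step 5: fill(B) -> (A=8 B=11)
Step 6: empty(B) -> (A=8 B=0)
Step 7: fill(B) -> (A=8 B=11)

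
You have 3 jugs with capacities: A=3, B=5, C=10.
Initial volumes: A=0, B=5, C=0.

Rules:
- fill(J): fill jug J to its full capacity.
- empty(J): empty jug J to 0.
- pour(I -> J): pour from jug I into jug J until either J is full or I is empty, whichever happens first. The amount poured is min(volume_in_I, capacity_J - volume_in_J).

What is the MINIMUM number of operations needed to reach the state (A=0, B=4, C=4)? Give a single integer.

Answer: 8

Derivation:
BFS from (A=0, B=5, C=0). One shortest path:
  1. fill(A) -> (A=3 B=5 C=0)
  2. pour(A -> C) -> (A=0 B=5 C=3)
  3. pour(B -> A) -> (A=3 B=2 C=3)
  4. pour(A -> C) -> (A=0 B=2 C=6)
  5. pour(B -> A) -> (A=2 B=0 C=6)
  6. pour(C -> B) -> (A=2 B=5 C=1)
  7. pour(B -> A) -> (A=3 B=4 C=1)
  8. pour(A -> C) -> (A=0 B=4 C=4)
Reached target in 8 moves.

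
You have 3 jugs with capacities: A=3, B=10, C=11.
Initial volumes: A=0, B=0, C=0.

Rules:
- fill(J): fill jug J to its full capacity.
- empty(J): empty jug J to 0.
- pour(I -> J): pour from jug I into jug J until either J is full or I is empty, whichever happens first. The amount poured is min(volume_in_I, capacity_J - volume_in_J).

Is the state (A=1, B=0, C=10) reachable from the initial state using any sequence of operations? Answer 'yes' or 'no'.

BFS from (A=0, B=0, C=0):
  1. fill(C) -> (A=0 B=0 C=11)
  2. pour(C -> B) -> (A=0 B=10 C=1)
  3. pour(C -> A) -> (A=1 B=10 C=0)
  4. pour(B -> C) -> (A=1 B=0 C=10)
Target reached → yes.

Answer: yes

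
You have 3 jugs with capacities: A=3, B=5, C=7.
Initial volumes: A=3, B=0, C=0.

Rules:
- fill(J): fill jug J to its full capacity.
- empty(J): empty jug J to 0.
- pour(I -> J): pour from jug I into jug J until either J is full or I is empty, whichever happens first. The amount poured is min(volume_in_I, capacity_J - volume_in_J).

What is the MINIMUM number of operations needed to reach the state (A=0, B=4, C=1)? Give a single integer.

BFS from (A=3, B=0, C=0). One shortest path:
  1. fill(B) -> (A=3 B=5 C=0)
  2. pour(A -> C) -> (A=0 B=5 C=3)
  3. pour(B -> C) -> (A=0 B=1 C=7)
  4. pour(C -> A) -> (A=3 B=1 C=4)
  5. empty(A) -> (A=0 B=1 C=4)
  6. pour(C -> A) -> (A=3 B=1 C=1)
  7. pour(A -> B) -> (A=0 B=4 C=1)
Reached target in 7 moves.

Answer: 7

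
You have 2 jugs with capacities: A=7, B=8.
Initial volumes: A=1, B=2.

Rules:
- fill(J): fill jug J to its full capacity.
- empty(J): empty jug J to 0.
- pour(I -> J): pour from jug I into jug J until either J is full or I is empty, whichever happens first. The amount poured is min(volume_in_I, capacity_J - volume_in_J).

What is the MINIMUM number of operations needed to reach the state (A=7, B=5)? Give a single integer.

Answer: 7

Derivation:
BFS from (A=1, B=2). One shortest path:
  1. pour(B -> A) -> (A=3 B=0)
  2. fill(B) -> (A=3 B=8)
  3. pour(B -> A) -> (A=7 B=4)
  4. empty(A) -> (A=0 B=4)
  5. pour(B -> A) -> (A=4 B=0)
  6. fill(B) -> (A=4 B=8)
  7. pour(B -> A) -> (A=7 B=5)
Reached target in 7 moves.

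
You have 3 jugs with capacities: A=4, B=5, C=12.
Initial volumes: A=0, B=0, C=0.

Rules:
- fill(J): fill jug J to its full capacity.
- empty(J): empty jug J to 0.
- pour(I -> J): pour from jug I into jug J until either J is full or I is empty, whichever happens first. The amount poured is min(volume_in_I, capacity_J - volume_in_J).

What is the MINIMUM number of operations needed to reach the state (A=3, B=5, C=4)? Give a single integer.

Answer: 5

Derivation:
BFS from (A=0, B=0, C=0). One shortest path:
  1. fill(C) -> (A=0 B=0 C=12)
  2. pour(C -> A) -> (A=4 B=0 C=8)
  3. pour(A -> B) -> (A=0 B=4 C=8)
  4. pour(C -> A) -> (A=4 B=4 C=4)
  5. pour(A -> B) -> (A=3 B=5 C=4)
Reached target in 5 moves.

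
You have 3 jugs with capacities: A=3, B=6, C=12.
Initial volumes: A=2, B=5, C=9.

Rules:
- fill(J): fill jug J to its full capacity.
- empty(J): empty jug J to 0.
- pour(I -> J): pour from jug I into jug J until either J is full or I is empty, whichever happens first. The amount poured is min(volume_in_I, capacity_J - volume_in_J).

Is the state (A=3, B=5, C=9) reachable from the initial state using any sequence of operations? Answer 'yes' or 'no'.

Answer: yes

Derivation:
BFS from (A=2, B=5, C=9):
  1. fill(A) -> (A=3 B=5 C=9)
Target reached → yes.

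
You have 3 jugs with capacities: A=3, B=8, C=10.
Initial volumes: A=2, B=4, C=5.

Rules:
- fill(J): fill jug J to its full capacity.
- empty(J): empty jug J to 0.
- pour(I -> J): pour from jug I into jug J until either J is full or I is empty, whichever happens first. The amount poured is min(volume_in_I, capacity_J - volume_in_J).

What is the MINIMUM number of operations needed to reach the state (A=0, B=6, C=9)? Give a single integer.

Answer: 4

Derivation:
BFS from (A=2, B=4, C=5). One shortest path:
  1. fill(B) -> (A=2 B=8 C=5)
  2. pour(B -> C) -> (A=2 B=3 C=10)
  3. pour(C -> A) -> (A=3 B=3 C=9)
  4. pour(A -> B) -> (A=0 B=6 C=9)
Reached target in 4 moves.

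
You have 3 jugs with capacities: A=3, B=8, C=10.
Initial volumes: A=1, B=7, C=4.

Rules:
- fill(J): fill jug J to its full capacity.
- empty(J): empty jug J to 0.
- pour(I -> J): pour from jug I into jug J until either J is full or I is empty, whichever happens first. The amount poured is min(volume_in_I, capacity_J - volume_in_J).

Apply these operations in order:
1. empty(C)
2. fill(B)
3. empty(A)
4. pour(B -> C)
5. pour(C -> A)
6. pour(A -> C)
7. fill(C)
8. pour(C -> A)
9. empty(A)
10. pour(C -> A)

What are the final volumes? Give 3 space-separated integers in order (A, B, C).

Step 1: empty(C) -> (A=1 B=7 C=0)
Step 2: fill(B) -> (A=1 B=8 C=0)
Step 3: empty(A) -> (A=0 B=8 C=0)
Step 4: pour(B -> C) -> (A=0 B=0 C=8)
Step 5: pour(C -> A) -> (A=3 B=0 C=5)
Step 6: pour(A -> C) -> (A=0 B=0 C=8)
Step 7: fill(C) -> (A=0 B=0 C=10)
Step 8: pour(C -> A) -> (A=3 B=0 C=7)
Step 9: empty(A) -> (A=0 B=0 C=7)
Step 10: pour(C -> A) -> (A=3 B=0 C=4)

Answer: 3 0 4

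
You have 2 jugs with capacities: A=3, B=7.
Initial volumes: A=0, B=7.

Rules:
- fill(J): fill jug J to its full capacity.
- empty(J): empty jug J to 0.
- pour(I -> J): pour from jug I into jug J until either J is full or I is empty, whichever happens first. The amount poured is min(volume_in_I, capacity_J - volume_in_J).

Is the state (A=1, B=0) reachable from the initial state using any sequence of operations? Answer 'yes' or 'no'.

Answer: yes

Derivation:
BFS from (A=0, B=7):
  1. pour(B -> A) -> (A=3 B=4)
  2. empty(A) -> (A=0 B=4)
  3. pour(B -> A) -> (A=3 B=1)
  4. empty(A) -> (A=0 B=1)
  5. pour(B -> A) -> (A=1 B=0)
Target reached → yes.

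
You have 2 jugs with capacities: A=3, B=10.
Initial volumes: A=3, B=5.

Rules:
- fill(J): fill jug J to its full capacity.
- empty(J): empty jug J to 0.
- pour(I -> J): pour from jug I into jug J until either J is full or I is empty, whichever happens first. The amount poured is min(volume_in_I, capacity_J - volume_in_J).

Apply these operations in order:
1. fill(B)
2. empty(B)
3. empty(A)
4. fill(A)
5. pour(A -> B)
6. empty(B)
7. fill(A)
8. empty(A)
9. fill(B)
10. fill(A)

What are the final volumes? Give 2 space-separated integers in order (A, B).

Step 1: fill(B) -> (A=3 B=10)
Step 2: empty(B) -> (A=3 B=0)
Step 3: empty(A) -> (A=0 B=0)
Step 4: fill(A) -> (A=3 B=0)
Step 5: pour(A -> B) -> (A=0 B=3)
Step 6: empty(B) -> (A=0 B=0)
Step 7: fill(A) -> (A=3 B=0)
Step 8: empty(A) -> (A=0 B=0)
Step 9: fill(B) -> (A=0 B=10)
Step 10: fill(A) -> (A=3 B=10)

Answer: 3 10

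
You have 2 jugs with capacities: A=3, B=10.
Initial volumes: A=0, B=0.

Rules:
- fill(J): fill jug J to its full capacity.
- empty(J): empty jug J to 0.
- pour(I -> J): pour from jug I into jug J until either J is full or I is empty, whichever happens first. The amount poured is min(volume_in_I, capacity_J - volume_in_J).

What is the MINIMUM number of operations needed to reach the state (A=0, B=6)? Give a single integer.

Answer: 4

Derivation:
BFS from (A=0, B=0). One shortest path:
  1. fill(A) -> (A=3 B=0)
  2. pour(A -> B) -> (A=0 B=3)
  3. fill(A) -> (A=3 B=3)
  4. pour(A -> B) -> (A=0 B=6)
Reached target in 4 moves.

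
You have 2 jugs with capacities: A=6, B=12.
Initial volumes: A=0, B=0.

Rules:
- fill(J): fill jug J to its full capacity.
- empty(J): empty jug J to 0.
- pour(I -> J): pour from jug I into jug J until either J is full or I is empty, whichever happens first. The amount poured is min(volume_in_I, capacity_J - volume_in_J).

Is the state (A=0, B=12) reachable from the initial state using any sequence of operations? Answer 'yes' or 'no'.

Answer: yes

Derivation:
BFS from (A=0, B=0):
  1. fill(B) -> (A=0 B=12)
Target reached → yes.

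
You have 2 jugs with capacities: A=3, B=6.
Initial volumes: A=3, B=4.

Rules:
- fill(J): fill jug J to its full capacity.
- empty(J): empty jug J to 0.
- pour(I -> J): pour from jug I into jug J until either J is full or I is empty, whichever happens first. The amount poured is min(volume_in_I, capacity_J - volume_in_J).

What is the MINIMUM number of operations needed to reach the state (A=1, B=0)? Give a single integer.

BFS from (A=3, B=4). One shortest path:
  1. pour(A -> B) -> (A=1 B=6)
  2. empty(B) -> (A=1 B=0)
Reached target in 2 moves.

Answer: 2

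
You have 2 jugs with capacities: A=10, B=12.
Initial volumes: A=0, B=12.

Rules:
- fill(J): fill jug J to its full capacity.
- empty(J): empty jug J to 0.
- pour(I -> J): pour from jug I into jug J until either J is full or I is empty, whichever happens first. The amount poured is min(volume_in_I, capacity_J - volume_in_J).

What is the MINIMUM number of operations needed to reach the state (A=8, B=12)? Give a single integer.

Answer: 5

Derivation:
BFS from (A=0, B=12). One shortest path:
  1. fill(A) -> (A=10 B=12)
  2. empty(B) -> (A=10 B=0)
  3. pour(A -> B) -> (A=0 B=10)
  4. fill(A) -> (A=10 B=10)
  5. pour(A -> B) -> (A=8 B=12)
Reached target in 5 moves.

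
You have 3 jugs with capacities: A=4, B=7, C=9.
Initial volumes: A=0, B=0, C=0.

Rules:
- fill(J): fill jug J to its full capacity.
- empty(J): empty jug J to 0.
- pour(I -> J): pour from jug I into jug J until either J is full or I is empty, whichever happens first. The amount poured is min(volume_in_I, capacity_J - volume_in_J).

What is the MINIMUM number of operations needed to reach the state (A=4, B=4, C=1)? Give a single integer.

Answer: 4

Derivation:
BFS from (A=0, B=0, C=0). One shortest path:
  1. fill(C) -> (A=0 B=0 C=9)
  2. pour(C -> A) -> (A=4 B=0 C=5)
  3. pour(A -> B) -> (A=0 B=4 C=5)
  4. pour(C -> A) -> (A=4 B=4 C=1)
Reached target in 4 moves.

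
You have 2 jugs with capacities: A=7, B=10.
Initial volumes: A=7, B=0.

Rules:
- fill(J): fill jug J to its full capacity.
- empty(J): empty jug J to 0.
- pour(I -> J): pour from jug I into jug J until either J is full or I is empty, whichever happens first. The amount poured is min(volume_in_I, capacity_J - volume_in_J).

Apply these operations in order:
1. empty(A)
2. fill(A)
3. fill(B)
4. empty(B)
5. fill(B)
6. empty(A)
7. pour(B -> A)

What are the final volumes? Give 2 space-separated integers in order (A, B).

Step 1: empty(A) -> (A=0 B=0)
Step 2: fill(A) -> (A=7 B=0)
Step 3: fill(B) -> (A=7 B=10)
Step 4: empty(B) -> (A=7 B=0)
Step 5: fill(B) -> (A=7 B=10)
Step 6: empty(A) -> (A=0 B=10)
Step 7: pour(B -> A) -> (A=7 B=3)

Answer: 7 3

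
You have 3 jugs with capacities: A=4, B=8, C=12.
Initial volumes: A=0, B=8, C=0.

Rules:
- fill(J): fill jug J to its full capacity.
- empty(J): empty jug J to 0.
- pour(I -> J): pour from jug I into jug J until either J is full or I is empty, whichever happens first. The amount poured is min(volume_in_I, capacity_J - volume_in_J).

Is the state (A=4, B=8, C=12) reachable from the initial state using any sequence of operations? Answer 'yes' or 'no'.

BFS from (A=0, B=8, C=0):
  1. fill(A) -> (A=4 B=8 C=0)
  2. fill(C) -> (A=4 B=8 C=12)
Target reached → yes.

Answer: yes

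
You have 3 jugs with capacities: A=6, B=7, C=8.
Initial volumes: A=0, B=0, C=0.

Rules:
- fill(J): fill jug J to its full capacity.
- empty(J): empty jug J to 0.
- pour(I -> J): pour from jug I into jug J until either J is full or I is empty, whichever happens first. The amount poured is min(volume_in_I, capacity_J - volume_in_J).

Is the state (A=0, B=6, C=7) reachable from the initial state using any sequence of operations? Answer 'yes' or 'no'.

BFS from (A=0, B=0, C=0):
  1. fill(A) -> (A=6 B=0 C=0)
  2. fill(B) -> (A=6 B=7 C=0)
  3. pour(B -> C) -> (A=6 B=0 C=7)
  4. pour(A -> B) -> (A=0 B=6 C=7)
Target reached → yes.

Answer: yes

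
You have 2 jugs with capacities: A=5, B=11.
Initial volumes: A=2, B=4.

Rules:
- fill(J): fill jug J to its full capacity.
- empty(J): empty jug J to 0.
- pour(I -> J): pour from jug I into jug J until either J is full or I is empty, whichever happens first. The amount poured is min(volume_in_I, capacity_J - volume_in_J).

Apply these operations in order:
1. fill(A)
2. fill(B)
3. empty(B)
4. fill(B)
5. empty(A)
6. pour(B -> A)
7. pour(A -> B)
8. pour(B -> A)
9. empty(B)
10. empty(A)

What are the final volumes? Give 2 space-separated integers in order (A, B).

Step 1: fill(A) -> (A=5 B=4)
Step 2: fill(B) -> (A=5 B=11)
Step 3: empty(B) -> (A=5 B=0)
Step 4: fill(B) -> (A=5 B=11)
Step 5: empty(A) -> (A=0 B=11)
Step 6: pour(B -> A) -> (A=5 B=6)
Step 7: pour(A -> B) -> (A=0 B=11)
Step 8: pour(B -> A) -> (A=5 B=6)
Step 9: empty(B) -> (A=5 B=0)
Step 10: empty(A) -> (A=0 B=0)

Answer: 0 0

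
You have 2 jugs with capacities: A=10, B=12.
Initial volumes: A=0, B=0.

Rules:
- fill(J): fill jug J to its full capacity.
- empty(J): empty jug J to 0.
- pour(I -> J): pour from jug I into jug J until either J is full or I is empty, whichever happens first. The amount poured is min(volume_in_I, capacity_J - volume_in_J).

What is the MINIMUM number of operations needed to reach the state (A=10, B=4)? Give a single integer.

Answer: 6

Derivation:
BFS from (A=0, B=0). One shortest path:
  1. fill(B) -> (A=0 B=12)
  2. pour(B -> A) -> (A=10 B=2)
  3. empty(A) -> (A=0 B=2)
  4. pour(B -> A) -> (A=2 B=0)
  5. fill(B) -> (A=2 B=12)
  6. pour(B -> A) -> (A=10 B=4)
Reached target in 6 moves.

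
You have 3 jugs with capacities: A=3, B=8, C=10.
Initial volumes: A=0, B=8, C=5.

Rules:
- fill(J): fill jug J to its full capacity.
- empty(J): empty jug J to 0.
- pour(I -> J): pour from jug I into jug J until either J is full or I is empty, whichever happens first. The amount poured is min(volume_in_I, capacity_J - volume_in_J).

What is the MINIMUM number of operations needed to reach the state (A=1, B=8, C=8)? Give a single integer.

Answer: 7

Derivation:
BFS from (A=0, B=8, C=5). One shortest path:
  1. fill(A) -> (A=3 B=8 C=5)
  2. pour(A -> C) -> (A=0 B=8 C=8)
  3. fill(A) -> (A=3 B=8 C=8)
  4. pour(A -> C) -> (A=1 B=8 C=10)
  5. empty(C) -> (A=1 B=8 C=0)
  6. pour(B -> C) -> (A=1 B=0 C=8)
  7. fill(B) -> (A=1 B=8 C=8)
Reached target in 7 moves.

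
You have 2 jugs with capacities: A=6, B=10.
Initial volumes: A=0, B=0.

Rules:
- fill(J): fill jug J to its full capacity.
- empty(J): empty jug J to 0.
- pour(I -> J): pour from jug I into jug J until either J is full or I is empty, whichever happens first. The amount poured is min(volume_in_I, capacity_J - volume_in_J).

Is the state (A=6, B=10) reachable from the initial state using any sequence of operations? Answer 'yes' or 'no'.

Answer: yes

Derivation:
BFS from (A=0, B=0):
  1. fill(A) -> (A=6 B=0)
  2. fill(B) -> (A=6 B=10)
Target reached → yes.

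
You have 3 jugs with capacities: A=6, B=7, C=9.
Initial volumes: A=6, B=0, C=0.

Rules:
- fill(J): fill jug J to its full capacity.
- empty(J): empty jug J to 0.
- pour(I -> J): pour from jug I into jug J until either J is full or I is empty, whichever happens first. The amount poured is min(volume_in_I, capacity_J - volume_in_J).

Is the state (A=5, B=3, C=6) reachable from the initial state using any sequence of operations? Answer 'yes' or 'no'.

Answer: no

Derivation:
BFS explored all 320 reachable states.
Reachable set includes: (0,0,0), (0,0,1), (0,0,2), (0,0,3), (0,0,4), (0,0,5), (0,0,6), (0,0,7), (0,0,8), (0,0,9), (0,1,0), (0,1,1) ...
Target (A=5, B=3, C=6) not in reachable set → no.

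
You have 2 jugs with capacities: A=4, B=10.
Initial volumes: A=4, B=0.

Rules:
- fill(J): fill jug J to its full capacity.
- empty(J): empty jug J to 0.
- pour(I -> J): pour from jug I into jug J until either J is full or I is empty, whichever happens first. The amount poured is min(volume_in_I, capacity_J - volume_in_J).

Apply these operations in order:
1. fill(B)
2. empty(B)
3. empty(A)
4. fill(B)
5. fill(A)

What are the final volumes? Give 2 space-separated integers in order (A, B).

Answer: 4 10

Derivation:
Step 1: fill(B) -> (A=4 B=10)
Step 2: empty(B) -> (A=4 B=0)
Step 3: empty(A) -> (A=0 B=0)
Step 4: fill(B) -> (A=0 B=10)
Step 5: fill(A) -> (A=4 B=10)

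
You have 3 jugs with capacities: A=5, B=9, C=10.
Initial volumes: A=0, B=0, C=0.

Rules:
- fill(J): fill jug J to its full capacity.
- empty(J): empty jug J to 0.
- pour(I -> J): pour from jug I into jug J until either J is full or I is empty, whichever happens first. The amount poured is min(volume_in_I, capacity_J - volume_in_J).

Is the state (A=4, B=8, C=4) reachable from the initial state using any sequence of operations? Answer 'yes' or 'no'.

BFS explored all 372 reachable states.
Reachable set includes: (0,0,0), (0,0,1), (0,0,2), (0,0,3), (0,0,4), (0,0,5), (0,0,6), (0,0,7), (0,0,8), (0,0,9), (0,0,10), (0,1,0) ...
Target (A=4, B=8, C=4) not in reachable set → no.

Answer: no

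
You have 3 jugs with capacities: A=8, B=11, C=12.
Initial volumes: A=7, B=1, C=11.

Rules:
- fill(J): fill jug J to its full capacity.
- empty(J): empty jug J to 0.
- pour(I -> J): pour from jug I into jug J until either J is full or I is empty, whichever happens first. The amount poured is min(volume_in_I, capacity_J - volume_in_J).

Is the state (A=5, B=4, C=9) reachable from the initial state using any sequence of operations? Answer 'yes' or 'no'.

Answer: no

Derivation:
BFS explored all 635 reachable states.
Reachable set includes: (0,0,0), (0,0,1), (0,0,2), (0,0,3), (0,0,4), (0,0,5), (0,0,6), (0,0,7), (0,0,8), (0,0,9), (0,0,10), (0,0,11) ...
Target (A=5, B=4, C=9) not in reachable set → no.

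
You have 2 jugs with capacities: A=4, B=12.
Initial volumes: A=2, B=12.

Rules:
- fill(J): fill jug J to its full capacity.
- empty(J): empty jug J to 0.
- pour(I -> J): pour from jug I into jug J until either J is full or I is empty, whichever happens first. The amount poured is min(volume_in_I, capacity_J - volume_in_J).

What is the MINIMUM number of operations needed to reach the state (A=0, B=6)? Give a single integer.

BFS from (A=2, B=12). One shortest path:
  1. empty(B) -> (A=2 B=0)
  2. pour(A -> B) -> (A=0 B=2)
  3. fill(A) -> (A=4 B=2)
  4. pour(A -> B) -> (A=0 B=6)
Reached target in 4 moves.

Answer: 4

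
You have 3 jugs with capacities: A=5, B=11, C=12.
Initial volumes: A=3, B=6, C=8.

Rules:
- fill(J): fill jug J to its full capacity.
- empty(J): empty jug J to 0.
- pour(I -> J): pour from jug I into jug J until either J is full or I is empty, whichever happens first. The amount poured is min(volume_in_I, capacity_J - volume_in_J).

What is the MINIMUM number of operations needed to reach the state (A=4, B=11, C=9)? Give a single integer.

Answer: 6

Derivation:
BFS from (A=3, B=6, C=8). One shortest path:
  1. pour(B -> A) -> (A=5 B=4 C=8)
  2. empty(A) -> (A=0 B=4 C=8)
  3. pour(B -> A) -> (A=4 B=0 C=8)
  4. pour(C -> B) -> (A=4 B=8 C=0)
  5. fill(C) -> (A=4 B=8 C=12)
  6. pour(C -> B) -> (A=4 B=11 C=9)
Reached target in 6 moves.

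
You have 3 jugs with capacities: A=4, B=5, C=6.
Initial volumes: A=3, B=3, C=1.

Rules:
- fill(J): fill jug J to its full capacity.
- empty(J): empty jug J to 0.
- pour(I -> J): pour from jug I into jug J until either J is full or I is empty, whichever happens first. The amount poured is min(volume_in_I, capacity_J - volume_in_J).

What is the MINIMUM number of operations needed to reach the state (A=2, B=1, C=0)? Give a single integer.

Answer: 4

Derivation:
BFS from (A=3, B=3, C=1). One shortest path:
  1. fill(A) -> (A=4 B=3 C=1)
  2. pour(A -> B) -> (A=2 B=5 C=1)
  3. empty(B) -> (A=2 B=0 C=1)
  4. pour(C -> B) -> (A=2 B=1 C=0)
Reached target in 4 moves.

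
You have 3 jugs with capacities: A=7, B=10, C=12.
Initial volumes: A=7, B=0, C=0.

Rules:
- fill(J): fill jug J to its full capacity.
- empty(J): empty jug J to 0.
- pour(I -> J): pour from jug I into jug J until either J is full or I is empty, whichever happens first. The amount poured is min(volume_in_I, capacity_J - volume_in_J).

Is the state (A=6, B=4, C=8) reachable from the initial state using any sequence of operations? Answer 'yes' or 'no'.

Answer: no

Derivation:
BFS explored all 550 reachable states.
Reachable set includes: (0,0,0), (0,0,1), (0,0,2), (0,0,3), (0,0,4), (0,0,5), (0,0,6), (0,0,7), (0,0,8), (0,0,9), (0,0,10), (0,0,11) ...
Target (A=6, B=4, C=8) not in reachable set → no.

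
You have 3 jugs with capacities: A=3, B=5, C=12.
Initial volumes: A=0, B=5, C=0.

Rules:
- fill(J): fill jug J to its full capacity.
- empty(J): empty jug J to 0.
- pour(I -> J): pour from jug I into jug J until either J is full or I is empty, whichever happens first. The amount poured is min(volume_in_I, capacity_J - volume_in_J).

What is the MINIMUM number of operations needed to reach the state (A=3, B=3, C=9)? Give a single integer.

BFS from (A=0, B=5, C=0). One shortest path:
  1. fill(A) -> (A=3 B=5 C=0)
  2. empty(B) -> (A=3 B=0 C=0)
  3. fill(C) -> (A=3 B=0 C=12)
  4. pour(A -> B) -> (A=0 B=3 C=12)
  5. pour(C -> A) -> (A=3 B=3 C=9)
Reached target in 5 moves.

Answer: 5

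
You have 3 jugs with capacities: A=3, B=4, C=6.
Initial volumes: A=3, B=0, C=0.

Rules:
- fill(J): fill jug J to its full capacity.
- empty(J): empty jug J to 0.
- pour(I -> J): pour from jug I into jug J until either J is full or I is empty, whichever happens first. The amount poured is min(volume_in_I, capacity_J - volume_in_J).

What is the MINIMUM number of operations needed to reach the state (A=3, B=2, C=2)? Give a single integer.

BFS from (A=3, B=0, C=0). One shortest path:
  1. fill(B) -> (A=3 B=4 C=0)
  2. pour(B -> C) -> (A=3 B=0 C=4)
  3. pour(A -> C) -> (A=1 B=0 C=6)
  4. pour(C -> B) -> (A=1 B=4 C=2)
  5. pour(B -> A) -> (A=3 B=2 C=2)
Reached target in 5 moves.

Answer: 5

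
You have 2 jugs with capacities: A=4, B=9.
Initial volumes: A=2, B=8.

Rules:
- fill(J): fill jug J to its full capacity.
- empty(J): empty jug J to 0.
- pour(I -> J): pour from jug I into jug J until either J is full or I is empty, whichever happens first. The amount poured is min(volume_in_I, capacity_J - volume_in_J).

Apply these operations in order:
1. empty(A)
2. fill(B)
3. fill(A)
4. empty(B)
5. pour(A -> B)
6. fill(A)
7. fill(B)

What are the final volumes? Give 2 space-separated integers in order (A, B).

Answer: 4 9

Derivation:
Step 1: empty(A) -> (A=0 B=8)
Step 2: fill(B) -> (A=0 B=9)
Step 3: fill(A) -> (A=4 B=9)
Step 4: empty(B) -> (A=4 B=0)
Step 5: pour(A -> B) -> (A=0 B=4)
Step 6: fill(A) -> (A=4 B=4)
Step 7: fill(B) -> (A=4 B=9)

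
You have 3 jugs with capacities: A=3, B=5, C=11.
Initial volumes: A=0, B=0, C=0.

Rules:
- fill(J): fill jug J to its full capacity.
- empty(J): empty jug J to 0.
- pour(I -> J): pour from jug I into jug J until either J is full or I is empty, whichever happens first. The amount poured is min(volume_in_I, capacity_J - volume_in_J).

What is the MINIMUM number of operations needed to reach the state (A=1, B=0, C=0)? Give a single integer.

BFS from (A=0, B=0, C=0). One shortest path:
  1. fill(A) -> (A=3 B=0 C=0)
  2. pour(A -> B) -> (A=0 B=3 C=0)
  3. fill(A) -> (A=3 B=3 C=0)
  4. pour(A -> B) -> (A=1 B=5 C=0)
  5. empty(B) -> (A=1 B=0 C=0)
Reached target in 5 moves.

Answer: 5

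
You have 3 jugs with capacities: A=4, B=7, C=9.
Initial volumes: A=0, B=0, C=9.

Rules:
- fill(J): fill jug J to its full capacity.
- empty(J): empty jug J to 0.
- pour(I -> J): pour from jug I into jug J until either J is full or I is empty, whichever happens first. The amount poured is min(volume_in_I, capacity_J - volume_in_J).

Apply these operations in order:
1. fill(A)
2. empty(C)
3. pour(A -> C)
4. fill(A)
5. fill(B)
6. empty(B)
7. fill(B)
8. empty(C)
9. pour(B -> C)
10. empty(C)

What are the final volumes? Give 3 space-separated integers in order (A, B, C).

Step 1: fill(A) -> (A=4 B=0 C=9)
Step 2: empty(C) -> (A=4 B=0 C=0)
Step 3: pour(A -> C) -> (A=0 B=0 C=4)
Step 4: fill(A) -> (A=4 B=0 C=4)
Step 5: fill(B) -> (A=4 B=7 C=4)
Step 6: empty(B) -> (A=4 B=0 C=4)
Step 7: fill(B) -> (A=4 B=7 C=4)
Step 8: empty(C) -> (A=4 B=7 C=0)
Step 9: pour(B -> C) -> (A=4 B=0 C=7)
Step 10: empty(C) -> (A=4 B=0 C=0)

Answer: 4 0 0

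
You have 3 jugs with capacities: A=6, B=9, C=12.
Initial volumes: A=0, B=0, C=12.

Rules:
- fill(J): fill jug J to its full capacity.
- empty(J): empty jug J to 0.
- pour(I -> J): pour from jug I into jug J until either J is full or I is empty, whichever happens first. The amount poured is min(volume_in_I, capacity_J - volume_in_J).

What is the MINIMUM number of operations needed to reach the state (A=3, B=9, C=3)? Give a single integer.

BFS from (A=0, B=0, C=12). One shortest path:
  1. fill(B) -> (A=0 B=9 C=12)
  2. pour(B -> A) -> (A=6 B=3 C=12)
  3. empty(A) -> (A=0 B=3 C=12)
  4. pour(B -> A) -> (A=3 B=0 C=12)
  5. pour(C -> B) -> (A=3 B=9 C=3)
Reached target in 5 moves.

Answer: 5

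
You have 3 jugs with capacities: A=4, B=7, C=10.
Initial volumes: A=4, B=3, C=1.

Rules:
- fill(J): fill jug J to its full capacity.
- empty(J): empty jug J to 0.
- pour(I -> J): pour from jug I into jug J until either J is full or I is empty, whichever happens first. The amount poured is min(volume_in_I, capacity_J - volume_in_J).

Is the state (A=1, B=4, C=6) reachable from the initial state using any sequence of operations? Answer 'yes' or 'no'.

BFS explored all 278 reachable states.
Reachable set includes: (0,0,0), (0,0,1), (0,0,2), (0,0,3), (0,0,4), (0,0,5), (0,0,6), (0,0,7), (0,0,8), (0,0,9), (0,0,10), (0,1,0) ...
Target (A=1, B=4, C=6) not in reachable set → no.

Answer: no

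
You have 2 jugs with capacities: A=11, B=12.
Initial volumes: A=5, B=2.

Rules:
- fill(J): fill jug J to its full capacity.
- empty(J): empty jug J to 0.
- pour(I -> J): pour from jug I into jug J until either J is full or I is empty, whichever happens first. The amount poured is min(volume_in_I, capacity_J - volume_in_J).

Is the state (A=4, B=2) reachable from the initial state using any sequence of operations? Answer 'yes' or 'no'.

Answer: no

Derivation:
BFS explored all 47 reachable states.
Reachable set includes: (0,0), (0,1), (0,2), (0,3), (0,4), (0,5), (0,6), (0,7), (0,8), (0,9), (0,10), (0,11) ...
Target (A=4, B=2) not in reachable set → no.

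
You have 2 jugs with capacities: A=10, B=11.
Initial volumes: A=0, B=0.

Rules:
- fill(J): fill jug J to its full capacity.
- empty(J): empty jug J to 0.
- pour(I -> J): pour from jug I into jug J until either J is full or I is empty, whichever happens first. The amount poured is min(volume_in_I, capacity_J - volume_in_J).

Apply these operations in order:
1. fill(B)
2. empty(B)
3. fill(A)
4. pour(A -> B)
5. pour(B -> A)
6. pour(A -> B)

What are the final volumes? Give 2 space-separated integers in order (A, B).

Step 1: fill(B) -> (A=0 B=11)
Step 2: empty(B) -> (A=0 B=0)
Step 3: fill(A) -> (A=10 B=0)
Step 4: pour(A -> B) -> (A=0 B=10)
Step 5: pour(B -> A) -> (A=10 B=0)
Step 6: pour(A -> B) -> (A=0 B=10)

Answer: 0 10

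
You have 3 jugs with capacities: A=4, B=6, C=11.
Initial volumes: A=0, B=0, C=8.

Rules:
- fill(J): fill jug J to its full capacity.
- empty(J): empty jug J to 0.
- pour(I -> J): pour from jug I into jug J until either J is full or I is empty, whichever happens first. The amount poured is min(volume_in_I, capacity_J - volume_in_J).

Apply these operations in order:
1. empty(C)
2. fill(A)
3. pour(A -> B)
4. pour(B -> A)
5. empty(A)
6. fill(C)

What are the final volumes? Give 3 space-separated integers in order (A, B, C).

Step 1: empty(C) -> (A=0 B=0 C=0)
Step 2: fill(A) -> (A=4 B=0 C=0)
Step 3: pour(A -> B) -> (A=0 B=4 C=0)
Step 4: pour(B -> A) -> (A=4 B=0 C=0)
Step 5: empty(A) -> (A=0 B=0 C=0)
Step 6: fill(C) -> (A=0 B=0 C=11)

Answer: 0 0 11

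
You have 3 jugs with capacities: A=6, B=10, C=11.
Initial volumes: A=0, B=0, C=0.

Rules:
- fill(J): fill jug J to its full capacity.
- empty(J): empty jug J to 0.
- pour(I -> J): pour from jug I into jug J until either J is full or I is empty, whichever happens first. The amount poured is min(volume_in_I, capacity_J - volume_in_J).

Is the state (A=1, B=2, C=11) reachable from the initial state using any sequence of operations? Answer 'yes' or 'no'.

BFS from (A=0, B=0, C=0):
  1. fill(B) -> (A=0 B=10 C=0)
  2. pour(B -> A) -> (A=6 B=4 C=0)
  3. empty(A) -> (A=0 B=4 C=0)
  4. pour(B -> A) -> (A=4 B=0 C=0)
  5. fill(B) -> (A=4 B=10 C=0)
  6. pour(B -> A) -> (A=6 B=8 C=0)
  7. pour(A -> C) -> (A=0 B=8 C=6)
  8. pour(B -> A) -> (A=6 B=2 C=6)
  9. pour(A -> C) -> (A=1 B=2 C=11)
Target reached → yes.

Answer: yes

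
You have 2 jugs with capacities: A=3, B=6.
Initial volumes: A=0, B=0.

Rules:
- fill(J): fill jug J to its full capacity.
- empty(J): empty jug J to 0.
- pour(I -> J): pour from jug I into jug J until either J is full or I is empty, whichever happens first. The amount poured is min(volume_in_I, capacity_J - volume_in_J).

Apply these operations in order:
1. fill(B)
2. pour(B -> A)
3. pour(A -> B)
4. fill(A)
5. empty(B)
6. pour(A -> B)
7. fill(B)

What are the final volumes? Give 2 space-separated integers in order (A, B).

Step 1: fill(B) -> (A=0 B=6)
Step 2: pour(B -> A) -> (A=3 B=3)
Step 3: pour(A -> B) -> (A=0 B=6)
Step 4: fill(A) -> (A=3 B=6)
Step 5: empty(B) -> (A=3 B=0)
Step 6: pour(A -> B) -> (A=0 B=3)
Step 7: fill(B) -> (A=0 B=6)

Answer: 0 6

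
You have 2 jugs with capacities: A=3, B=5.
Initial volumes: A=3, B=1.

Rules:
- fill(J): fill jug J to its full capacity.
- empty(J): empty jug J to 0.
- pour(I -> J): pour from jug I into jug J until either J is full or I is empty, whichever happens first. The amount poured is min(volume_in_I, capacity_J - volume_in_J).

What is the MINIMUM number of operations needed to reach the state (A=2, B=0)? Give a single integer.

Answer: 4

Derivation:
BFS from (A=3, B=1). One shortest path:
  1. pour(A -> B) -> (A=0 B=4)
  2. fill(A) -> (A=3 B=4)
  3. pour(A -> B) -> (A=2 B=5)
  4. empty(B) -> (A=2 B=0)
Reached target in 4 moves.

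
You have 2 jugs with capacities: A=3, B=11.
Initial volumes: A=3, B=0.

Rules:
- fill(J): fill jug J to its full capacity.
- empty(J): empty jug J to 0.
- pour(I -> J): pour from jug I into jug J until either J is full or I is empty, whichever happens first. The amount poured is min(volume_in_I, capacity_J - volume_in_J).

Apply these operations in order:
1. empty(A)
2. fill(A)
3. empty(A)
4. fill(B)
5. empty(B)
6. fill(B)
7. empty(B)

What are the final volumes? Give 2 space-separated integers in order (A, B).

Answer: 0 0

Derivation:
Step 1: empty(A) -> (A=0 B=0)
Step 2: fill(A) -> (A=3 B=0)
Step 3: empty(A) -> (A=0 B=0)
Step 4: fill(B) -> (A=0 B=11)
Step 5: empty(B) -> (A=0 B=0)
Step 6: fill(B) -> (A=0 B=11)
Step 7: empty(B) -> (A=0 B=0)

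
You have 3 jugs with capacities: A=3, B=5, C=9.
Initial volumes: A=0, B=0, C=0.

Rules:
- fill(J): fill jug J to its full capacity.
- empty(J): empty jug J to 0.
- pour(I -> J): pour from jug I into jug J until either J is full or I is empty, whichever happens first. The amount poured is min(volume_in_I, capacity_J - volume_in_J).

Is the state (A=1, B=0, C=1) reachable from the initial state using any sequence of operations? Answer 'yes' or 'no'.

Answer: yes

Derivation:
BFS from (A=0, B=0, C=0):
  1. fill(A) -> (A=3 B=0 C=0)
  2. fill(C) -> (A=3 B=0 C=9)
  3. pour(A -> B) -> (A=0 B=3 C=9)
  4. pour(C -> A) -> (A=3 B=3 C=6)
  5. pour(A -> B) -> (A=1 B=5 C=6)
  6. empty(B) -> (A=1 B=0 C=6)
  7. pour(C -> B) -> (A=1 B=5 C=1)
  8. empty(B) -> (A=1 B=0 C=1)
Target reached → yes.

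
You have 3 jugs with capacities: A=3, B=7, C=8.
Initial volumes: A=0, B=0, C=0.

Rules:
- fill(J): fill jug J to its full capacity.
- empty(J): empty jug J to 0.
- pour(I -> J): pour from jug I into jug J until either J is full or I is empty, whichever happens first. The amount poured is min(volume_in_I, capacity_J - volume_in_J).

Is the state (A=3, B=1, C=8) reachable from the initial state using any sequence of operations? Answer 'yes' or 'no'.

BFS from (A=0, B=0, C=0):
  1. fill(B) -> (A=0 B=7 C=0)
  2. fill(C) -> (A=0 B=7 C=8)
  3. pour(B -> A) -> (A=3 B=4 C=8)
  4. empty(A) -> (A=0 B=4 C=8)
  5. pour(B -> A) -> (A=3 B=1 C=8)
Target reached → yes.

Answer: yes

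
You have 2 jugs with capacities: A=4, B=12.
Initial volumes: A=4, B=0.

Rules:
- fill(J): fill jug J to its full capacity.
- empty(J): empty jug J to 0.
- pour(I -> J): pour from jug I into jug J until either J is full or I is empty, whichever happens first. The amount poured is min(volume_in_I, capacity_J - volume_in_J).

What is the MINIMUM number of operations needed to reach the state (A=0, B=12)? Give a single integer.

Answer: 2

Derivation:
BFS from (A=4, B=0). One shortest path:
  1. empty(A) -> (A=0 B=0)
  2. fill(B) -> (A=0 B=12)
Reached target in 2 moves.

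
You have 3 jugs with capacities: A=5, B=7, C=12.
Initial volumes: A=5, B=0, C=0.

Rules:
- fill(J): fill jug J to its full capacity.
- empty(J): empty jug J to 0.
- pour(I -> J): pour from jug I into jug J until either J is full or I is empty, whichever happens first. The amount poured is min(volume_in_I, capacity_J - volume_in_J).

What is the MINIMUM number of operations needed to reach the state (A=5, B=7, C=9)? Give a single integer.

BFS from (A=5, B=0, C=0). One shortest path:
  1. empty(A) -> (A=0 B=0 C=0)
  2. fill(B) -> (A=0 B=7 C=0)
  3. pour(B -> A) -> (A=5 B=2 C=0)
  4. pour(B -> C) -> (A=5 B=0 C=2)
  5. fill(B) -> (A=5 B=7 C=2)
  6. pour(B -> C) -> (A=5 B=0 C=9)
  7. fill(B) -> (A=5 B=7 C=9)
Reached target in 7 moves.

Answer: 7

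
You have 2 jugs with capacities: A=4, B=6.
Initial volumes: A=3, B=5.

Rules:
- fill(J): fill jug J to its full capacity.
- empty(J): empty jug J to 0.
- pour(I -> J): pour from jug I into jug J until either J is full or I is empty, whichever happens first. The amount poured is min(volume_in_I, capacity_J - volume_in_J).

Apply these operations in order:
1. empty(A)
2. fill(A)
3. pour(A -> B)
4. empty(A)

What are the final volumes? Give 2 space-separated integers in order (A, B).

Step 1: empty(A) -> (A=0 B=5)
Step 2: fill(A) -> (A=4 B=5)
Step 3: pour(A -> B) -> (A=3 B=6)
Step 4: empty(A) -> (A=0 B=6)

Answer: 0 6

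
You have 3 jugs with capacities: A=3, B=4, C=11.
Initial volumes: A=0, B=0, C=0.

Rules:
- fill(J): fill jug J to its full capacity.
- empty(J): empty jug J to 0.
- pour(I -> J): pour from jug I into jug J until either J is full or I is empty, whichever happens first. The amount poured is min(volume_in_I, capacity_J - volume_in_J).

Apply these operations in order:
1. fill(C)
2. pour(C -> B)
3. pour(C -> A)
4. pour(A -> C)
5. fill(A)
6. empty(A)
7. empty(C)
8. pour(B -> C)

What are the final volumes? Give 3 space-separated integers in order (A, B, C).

Answer: 0 0 4

Derivation:
Step 1: fill(C) -> (A=0 B=0 C=11)
Step 2: pour(C -> B) -> (A=0 B=4 C=7)
Step 3: pour(C -> A) -> (A=3 B=4 C=4)
Step 4: pour(A -> C) -> (A=0 B=4 C=7)
Step 5: fill(A) -> (A=3 B=4 C=7)
Step 6: empty(A) -> (A=0 B=4 C=7)
Step 7: empty(C) -> (A=0 B=4 C=0)
Step 8: pour(B -> C) -> (A=0 B=0 C=4)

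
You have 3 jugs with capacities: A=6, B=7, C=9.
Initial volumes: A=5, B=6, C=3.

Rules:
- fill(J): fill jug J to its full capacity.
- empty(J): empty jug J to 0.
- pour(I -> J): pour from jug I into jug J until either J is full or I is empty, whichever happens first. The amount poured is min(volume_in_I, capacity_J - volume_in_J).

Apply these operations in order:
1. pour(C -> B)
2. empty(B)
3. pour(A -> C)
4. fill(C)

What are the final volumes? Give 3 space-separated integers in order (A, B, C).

Step 1: pour(C -> B) -> (A=5 B=7 C=2)
Step 2: empty(B) -> (A=5 B=0 C=2)
Step 3: pour(A -> C) -> (A=0 B=0 C=7)
Step 4: fill(C) -> (A=0 B=0 C=9)

Answer: 0 0 9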